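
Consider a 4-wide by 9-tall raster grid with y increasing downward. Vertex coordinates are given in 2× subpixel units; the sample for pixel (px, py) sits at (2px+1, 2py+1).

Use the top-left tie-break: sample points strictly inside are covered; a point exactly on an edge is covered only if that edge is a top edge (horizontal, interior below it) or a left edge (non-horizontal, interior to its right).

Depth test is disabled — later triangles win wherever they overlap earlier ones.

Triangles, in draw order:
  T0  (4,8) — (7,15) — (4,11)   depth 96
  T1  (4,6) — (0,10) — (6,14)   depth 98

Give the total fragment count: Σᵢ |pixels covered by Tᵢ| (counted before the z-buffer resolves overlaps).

T0:
  2·area = 9
  edge (4, 8)→(7, 15): d=(3,7) right/bottom  bias=-1
  edge (7, 15)→(4, 11): d=(-3,-4) top-left  bias=+0
  edge (4, 11)→(4, 8): d=(0,-3) top-left  bias=+0
    (0,0)@(1, 1): e=[0,18,-9] → ·  [on edge]
    (0,3)@(1, 7): e=[18,0,-9] → ·  [on edge]
    (2,5)@(5, 11): e=[2,4,3] → █
    (3,5)@(7, 11): e=[-12,12,9] → ·
    (2,6)@(5, 13): e=[8,-2,3] → ·
    (3,7)@(7, 15): e=[0,0,9] → ·  [on edge]
  covered (1 px):
    · · · ·
    · · · ·
    · · · ·
    · · · ·
    · · · ·
    · · █ ·
    · · · ·
    · · · ·
    · · · ·
T1:
  2·area = 40  (B↔C swapped to make it positive)
  edge (4, 6)→(6, 14): d=(2,8) right/bottom  bias=-1
  edge (6, 14)→(0, 10): d=(-6,-4) top-left  bias=+0
  edge (0, 10)→(4, 6): d=(4,-4) top-left  bias=+0
    (3,1)@(7, 3): e=[-30,70,0] → ·  [on edge]
    (2,2)@(5, 5): e=[-10,50,0] → ·  [on edge]
    (1,3)@(3, 7): e=[10,30,0] → █  [on edge]
    (2,3)@(5, 7): e=[-6,38,8] → ·
    (0,4)@(1, 9): e=[30,10,0] → █  [on edge]
    (2,4)@(5, 9): e=[-2,26,16] → ·
    (0,5)@(1, 11): e=[34,-2,8] → ·
    (1,5)@(3, 11): e=[18,6,16] → █
    (2,5)@(5, 11): e=[2,14,24] → █
    (3,5)@(7, 11): e=[-14,22,32] → ·
    (1,6)@(3, 13): e=[22,-6,24] → ·
    (2,6)@(5, 13): e=[6,2,32] → █
  covered (6 px):
    · · · ·
    · · · ·
    · · · ·
    · █ · ·
    █ █ · ·
    · █ █ ·
    · · █ ·
    · · · ·
    · · · ·

Result: 7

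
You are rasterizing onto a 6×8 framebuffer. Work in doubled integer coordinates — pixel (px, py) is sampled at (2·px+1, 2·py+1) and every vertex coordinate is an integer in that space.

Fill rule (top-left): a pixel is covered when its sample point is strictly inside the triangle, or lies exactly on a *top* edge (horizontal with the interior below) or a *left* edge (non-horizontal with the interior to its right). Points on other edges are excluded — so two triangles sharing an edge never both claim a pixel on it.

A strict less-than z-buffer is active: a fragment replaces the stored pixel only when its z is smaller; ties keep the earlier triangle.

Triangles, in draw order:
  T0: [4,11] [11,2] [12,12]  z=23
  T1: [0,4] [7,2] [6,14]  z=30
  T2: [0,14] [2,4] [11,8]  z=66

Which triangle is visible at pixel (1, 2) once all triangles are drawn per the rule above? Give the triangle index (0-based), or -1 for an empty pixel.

T0:
  2·area = 79
  edge (4, 11)→(11, 2): d=(7,-9) top-left  bias=+0
  edge (11, 2)→(12, 12): d=(1,10) right/bottom  bias=-1
  edge (12, 12)→(4, 11): d=(-8,-1) top-left  bias=+0
    (5,1)@(11, 3): e=[7,1,71] → X
    (4,2)@(9, 5): e=[3,23,53] → X
    (4,3)@(9, 7): e=[17,25,37] → X
    (3,4)@(7, 9): e=[13,47,19] → X
    (2,5)@(5, 11): e=[9,69,1] → X
    (2,6)@(5, 13): e=[23,71,-15] → .
    (3,6)@(7, 13): e=[41,51,-13] → .
    (4,6)@(9, 13): e=[59,31,-11] → .
    (5,6)@(11, 13): e=[77,11,-9] → .
  covered (12 px):
    . . . . . .
    . . . . . X
    . . . . X X
    . . . . X X
    . . . X X X
    . . X X X X
    . . . . . .
    . . . . . .
T1:
  2·area = 82
  edge (0, 4)→(7, 2): d=(7,-2) top-left  bias=+0
  edge (7, 2)→(6, 14): d=(-1,12) right/bottom  bias=-1
  edge (6, 14)→(0, 4): d=(-6,-10) top-left  bias=+0
    (2,1)@(5, 3): e=[3,23,56] → X
    (3,1)@(7, 3): e=[7,-1,76] → .
    (0,2)@(1, 5): e=[9,69,4] → X
    (1,2)@(3, 5): e=[13,45,24] → X
    (3,2)@(7, 5): e=[21,-3,64] → .
    (0,3)@(1, 7): e=[23,67,-8] → .
    (1,3)@(3, 7): e=[27,43,12] → X
    (3,3)@(7, 7): e=[35,-5,52] → .
    (1,4)@(3, 9): e=[41,41,0] → X  [on edge]
    (3,4)@(7, 9): e=[49,-7,40] → .
    (1,5)@(3, 11): e=[55,39,-12] → .
    (2,5)@(5, 11): e=[59,15,8] → X
  covered (9 px):
    . . . . . .
    . . X . . .
    X X X . . .
    . X X . . .
    . X X . . .
    . . X . . .
    . . . . . .
    . . . . . .
T2:
  2·area = 98
  edge (0, 14)→(2, 4): d=(2,-10) top-left  bias=+0
  edge (2, 4)→(11, 8): d=(9,4) right/bottom  bias=-1
  edge (11, 8)→(0, 14): d=(-11,6) right/bottom  bias=-1
    (1,2)@(3, 5): e=[12,5,81] → X
    (2,2)@(5, 5): e=[32,-3,69] → .
    (1,3)@(3, 7): e=[16,23,59] → X
    (2,3)@(5, 7): e=[36,15,47] → X
    (3,3)@(7, 7): e=[56,7,35] → X
    (4,3)@(9, 7): e=[76,-1,23] → .
    (0,4)@(1, 9): e=[0,49,49] → X  [on edge]
    (4,4)@(9, 9): e=[80,17,1] → X
    (5,4)@(11, 9): e=[100,9,-11] → .
    (0,5)@(1, 11): e=[4,67,27] → X
    (3,5)@(7, 11): e=[64,43,-9] → .
    (4,5)@(9, 11): e=[84,35,-21] → .
  covered (13 px):
    . . . . . .
    . . . . . .
    . X . . . .
    . X X X . .
    X X X X X .
    X X X . . .
    X . . . . .
    . . . . . .

Z-buffer (winner per pixel, '.' = empty):
  . . . . . .
  . . 1 . . 0
  1 1 1 . 0 0
  . 1 1 2 0 0
  2 1 1 0 0 0
  2 2 0 0 0 0
  2 . . . . .
  . . . . . .

Result: 1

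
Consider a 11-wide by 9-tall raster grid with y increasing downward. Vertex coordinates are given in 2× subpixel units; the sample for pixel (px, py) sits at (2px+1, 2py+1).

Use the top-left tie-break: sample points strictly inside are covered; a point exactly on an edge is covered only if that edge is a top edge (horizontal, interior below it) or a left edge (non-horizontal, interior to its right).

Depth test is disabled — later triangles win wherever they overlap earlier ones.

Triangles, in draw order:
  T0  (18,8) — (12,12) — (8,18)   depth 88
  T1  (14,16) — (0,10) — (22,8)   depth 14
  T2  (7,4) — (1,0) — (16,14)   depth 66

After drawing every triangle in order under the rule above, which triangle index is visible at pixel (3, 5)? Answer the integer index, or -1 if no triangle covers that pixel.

T0:
  2·area = 20  (B↔C swapped to make it positive)
  edge (18, 8)→(8, 18): d=(-10,10) right/bottom  bias=-1
  edge (8, 18)→(12, 12): d=(4,-6) top-left  bias=+0
  edge (12, 12)→(18, 8): d=(6,-4) top-left  bias=+0
    (10,2)@(21, 5): e=[0,26,-6] → ·  [on edge]
    (9,3)@(19, 7): e=[0,22,-2] → ·  [on edge]
    (8,4)@(17, 9): e=[0,18,2] → ·  [on edge]
    (7,5)@(15, 11): e=[0,14,6] → ·  [on edge]
    (6,6)@(13, 13): e=[0,10,10] → ·  [on edge]
    (5,7)@(11, 15): e=[0,6,14] → ·  [on edge]
    (4,8)@(9, 17): e=[0,2,18] → ·  [on edge]
  covered (0 px):
    · · · · · · · · · · ·
    · · · · · · · · · · ·
    · · · · · · · · · · ·
    · · · · · · · · · · ·
    · · · · · · · · · · ·
    · · · · · · · · · · ·
    · · · · · · · · · · ·
    · · · · · · · · · · ·
    · · · · · · · · · · ·
T1:
  2·area = 160
  edge (14, 16)→(0, 10): d=(-14,-6) top-left  bias=+0
  edge (0, 10)→(22, 8): d=(22,-2) top-left  bias=+0
  edge (22, 8)→(14, 16): d=(-8,8) right/bottom  bias=-1
    (5,4)@(11, 9): e=[80,0,80] → #  [on edge]
    (6,4)@(13, 9): e=[92,4,64] → #
    (7,4)@(15, 9): e=[104,8,48] → #
    (8,4)@(17, 9): e=[116,12,32] → #
    (9,4)@(19, 9): e=[128,16,16] → #
    (10,4)@(21, 9): e=[140,20,0] → ·  [on edge]
    (1,5)@(3, 11): e=[4,28,128] → #
    (2,5)@(5, 11): e=[16,32,112] → #
    (3,5)@(7, 11): e=[28,36,96] → #
    (4,5)@(9, 11): e=[40,40,80] → #
    (9,5)@(19, 11): e=[100,60,0] → ·  [on edge]
    (1,6)@(3, 13): e=[-24,72,112] → ·
    (3,6)@(7, 13): e=[0,80,80] → #  [on edge]
    (8,6)@(17, 13): e=[60,100,0] → ·  [on edge]
    (7,7)@(15, 15): e=[20,140,0] → ·  [on edge]
    (6,8)@(13, 17): e=[-20,180,0] → ·  [on edge]
  covered (19 px):
    · · · · · · · · · · ·
    · · · · · · · · · · ·
    · · · · · · · · · · ·
    · · · · · · · · · · ·
    · · · · · # # # # # ·
    · # # # # # # # # · ·
    · · · # # # # # · · ·
    · · · · · · # · · · ·
    · · · · · · · · · · ·
T2:
  2·area = 24  (B↔C swapped to make it positive)
  edge (7, 4)→(16, 14): d=(9,10) right/bottom  bias=-1
  edge (16, 14)→(1, 0): d=(-15,-14) top-left  bias=+0
  edge (1, 0)→(7, 4): d=(6,4) right/bottom  bias=-1
    (2,1)@(5, 3): e=[11,11,2] → #
    (3,1)@(7, 3): e=[-9,39,-6] → ·
    (2,2)@(5, 5): e=[29,-19,14] → ·
    (3,2)@(7, 5): e=[9,9,6] → #
    (4,2)@(9, 5): e=[-11,37,-2] → ·
    (3,3)@(7, 7): e=[27,-21,18] → ·
    (4,3)@(9, 7): e=[7,7,10] → #
    (5,3)@(11, 7): e=[-13,35,2] → ·
    (4,4)@(9, 9): e=[25,-23,22] → ·
    (5,4)@(11, 9): e=[5,5,14] → #
    (6,4)@(13, 9): e=[-15,33,6] → ·
    (5,5)@(11, 11): e=[23,-25,26] → ·
  covered (6 px):
    · · · · · · · · · · ·
    · · # · · · · · · · ·
    · · · # · · · · · · ·
    · · · · # · · · · · ·
    · · · · · # · · · · ·
    · · · · · · # · · · ·
    · · · · · · · # · · ·
    · · · · · · · · · · ·
    · · · · · · · · · · ·

Z-buffer (winner per pixel, '.' = empty):
  . . . . . . . . . . .
  . . 2 . . . . . . . .
  . . . 2 . . . . . . .
  . . . . 2 . . . . . .
  . . . . . 2 1 1 1 1 .
  . 1 1 1 1 1 2 1 1 . .
  . . . 1 1 1 1 2 . . .
  . . . . . . 1 . . . .
  . . . . . . . . . . .

Final: 1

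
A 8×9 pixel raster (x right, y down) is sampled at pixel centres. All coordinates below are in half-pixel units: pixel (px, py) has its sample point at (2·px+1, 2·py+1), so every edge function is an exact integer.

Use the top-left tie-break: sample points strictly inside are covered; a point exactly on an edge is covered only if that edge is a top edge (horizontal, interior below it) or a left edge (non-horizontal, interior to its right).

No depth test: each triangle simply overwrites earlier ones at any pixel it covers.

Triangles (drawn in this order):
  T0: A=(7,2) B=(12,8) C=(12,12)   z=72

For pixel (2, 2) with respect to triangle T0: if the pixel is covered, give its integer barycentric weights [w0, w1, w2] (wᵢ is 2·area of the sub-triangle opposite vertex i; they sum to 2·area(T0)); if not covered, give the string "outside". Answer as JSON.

T0:
  2·area = 20
  edge (7, 2)→(12, 8): d=(5,6) right/bottom  bias=-1
  edge (12, 8)→(12, 12): d=(0,4) right/bottom  bias=-1
  edge (12, 12)→(7, 2): d=(-5,-10) top-left  bias=+0
    (4,2)@(9, 5): e=[3,12,5] → #
    (5,2)@(11, 5): e=[-9,4,25] → ·
    (4,3)@(9, 7): e=[13,12,-5] → ·
    (5,3)@(11, 7): e=[1,4,15] → #
    (6,3)@(13, 7): e=[-11,-4,35] → ·
    (5,4)@(11, 9): e=[11,4,5] → #
    (6,4)@(13, 9): e=[-1,-4,25] → ·
    (5,5)@(11, 11): e=[21,4,-5] → ·
  covered (3 px):
    · · · · · · · ·
    · · · · · · · ·
    · · · · # · · ·
    · · · · · # · ·
    · · · · · # · ·
    · · · · · · · ·
    · · · · · · · ·
    · · · · · · · ·
    · · · · · · · ·

Final: "outside"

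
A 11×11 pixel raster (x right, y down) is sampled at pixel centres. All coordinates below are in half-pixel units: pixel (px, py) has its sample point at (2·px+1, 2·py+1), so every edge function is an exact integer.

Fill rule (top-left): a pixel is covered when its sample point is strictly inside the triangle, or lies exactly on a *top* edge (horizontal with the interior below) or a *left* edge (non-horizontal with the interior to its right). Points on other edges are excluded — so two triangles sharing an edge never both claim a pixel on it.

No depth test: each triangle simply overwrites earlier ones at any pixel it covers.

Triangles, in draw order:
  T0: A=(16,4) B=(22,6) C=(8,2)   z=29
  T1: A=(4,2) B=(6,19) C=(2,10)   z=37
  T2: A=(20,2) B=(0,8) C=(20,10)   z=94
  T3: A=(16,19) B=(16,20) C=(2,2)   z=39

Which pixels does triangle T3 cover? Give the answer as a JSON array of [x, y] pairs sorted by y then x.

T0:
  2·area = 4
  edge (16, 4)→(22, 6): d=(6,2) right/bottom  bias=-1
  edge (22, 6)→(8, 2): d=(-14,-4) top-left  bias=+0
  edge (8, 2)→(16, 4): d=(8,2) right/bottom  bias=-1
    (3,0)@(7, 1): e=[0,10,-6] → ·  [on edge]
    (6,1)@(13, 3): e=[0,6,-2] → ·  [on edge]
    (9,2)@(19, 5): e=[0,2,2] → ·  [on edge]
  covered (0 px):
    · · · · · · · · · · ·
    · · · · · · · · · · ·
    · · · · · · · · · · ·
    · · · · · · · · · · ·
    · · · · · · · · · · ·
    · · · · · · · · · · ·
    · · · · · · · · · · ·
    · · · · · · · · · · ·
    · · · · · · · · · · ·
    · · · · · · · · · · ·
    · · · · · · · · · · ·
T1:
  2·area = 50
  edge (4, 2)→(6, 19): d=(2,17) right/bottom  bias=-1
  edge (6, 19)→(2, 10): d=(-4,-9) top-left  bias=+0
  edge (2, 10)→(4, 2): d=(2,-8) top-left  bias=+0
    (1,3)@(3, 7): e=[27,21,2] → █
    (2,3)@(5, 7): e=[-7,39,18] → ·
    (1,4)@(3, 9): e=[31,13,6] → █
    (2,4)@(5, 9): e=[-3,31,22] → ·
    (1,5)@(3, 11): e=[35,5,10] → █
    (2,5)@(5, 11): e=[1,23,26] → █
    (3,5)@(7, 11): e=[-33,41,42] → ·
    (1,6)@(3, 13): e=[39,-3,14] → ·
    (2,6)@(5, 13): e=[5,15,30] → █
    (3,6)@(7, 13): e=[-29,33,46] → ·
    (2,7)@(5, 15): e=[9,7,34] → █
    (3,7)@(7, 15): e=[-25,25,50] → ·
  covered (6 px):
    · · · · · · · · · · ·
    · · · · · · · · · · ·
    · · · · · · · · · · ·
    · █ · · · · · · · · ·
    · █ · · · · · · · · ·
    · █ █ · · · · · · · ·
    · · █ · · · · · · · ·
    · · █ · · · · · · · ·
    · · · · · · · · · · ·
    · · · · · · · · · · ·
    · · · · · · · · · · ·
T2:
  2·area = 160  (B↔C swapped to make it positive)
  edge (20, 2)→(20, 10): d=(0,8) right/bottom  bias=-1
  edge (20, 10)→(0, 8): d=(-20,-2) top-left  bias=+0
  edge (0, 8)→(20, 2): d=(20,-6) top-left  bias=+0
    (8,1)@(17, 3): e=[24,134,2] → █
    (9,1)@(19, 3): e=[8,138,14] → █
    (10,1)@(21, 3): e=[-8,142,26] → ·
    (5,2)@(11, 5): e=[72,82,6] → █
    (6,2)@(13, 5): e=[56,86,18] → █
    (7,2)@(15, 5): e=[40,90,30] → █
    (10,2)@(21, 5): e=[-8,102,66] → ·
    (2,3)@(5, 7): e=[120,30,10] → █
    (3,3)@(7, 7): e=[104,34,22] → █
    (4,3)@(9, 7): e=[88,38,34] → █
    (10,3)@(21, 7): e=[-8,62,106] → ·
    (2,4)@(5, 9): e=[120,-10,50] → ·
  covered (20 px):
    · · · · · · · · · · ·
    · · · · · · · · █ █ ·
    · · · · · █ █ █ █ █ ·
    · · █ █ █ █ █ █ █ █ ·
    · · · · · █ █ █ █ █ ·
    · · · · · · · · · · ·
    · · · · · · · · · · ·
    · · · · · · · · · · ·
    · · · · · · · · · · ·
    · · · · · · · · · · ·
    · · · · · · · · · · ·
T3:
  2·area = 14
  edge (16, 19)→(16, 20): d=(0,1) right/bottom  bias=-1
  edge (16, 20)→(2, 2): d=(-14,-18) top-left  bias=+0
  edge (2, 2)→(16, 19): d=(14,17) right/bottom  bias=-1
    (4,5)@(9, 11): e=[7,0,7] → █  [on edge]
    (5,5)@(11, 11): e=[5,36,-27] → ·
    (4,6)@(9, 13): e=[7,-28,35] → ·
    (5,6)@(11, 13): e=[5,8,1] → █
    (6,6)@(13, 13): e=[3,44,-33] → ·
    (5,7)@(11, 15): e=[5,-20,29] → ·
  covered (2 px):
    · · · · · · · · · · ·
    · · · · · · · · · · ·
    · · · · · · · · · · ·
    · · · · · · · · · · ·
    · · · · · · · · · · ·
    · · · · █ · · · · · ·
    · · · · · █ · · · · ·
    · · · · · · · · · · ·
    · · · · · · · · · · ·
    · · · · · · · · · · ·
    · · · · · · · · · · ·

Result: [[4,5],[5,6]]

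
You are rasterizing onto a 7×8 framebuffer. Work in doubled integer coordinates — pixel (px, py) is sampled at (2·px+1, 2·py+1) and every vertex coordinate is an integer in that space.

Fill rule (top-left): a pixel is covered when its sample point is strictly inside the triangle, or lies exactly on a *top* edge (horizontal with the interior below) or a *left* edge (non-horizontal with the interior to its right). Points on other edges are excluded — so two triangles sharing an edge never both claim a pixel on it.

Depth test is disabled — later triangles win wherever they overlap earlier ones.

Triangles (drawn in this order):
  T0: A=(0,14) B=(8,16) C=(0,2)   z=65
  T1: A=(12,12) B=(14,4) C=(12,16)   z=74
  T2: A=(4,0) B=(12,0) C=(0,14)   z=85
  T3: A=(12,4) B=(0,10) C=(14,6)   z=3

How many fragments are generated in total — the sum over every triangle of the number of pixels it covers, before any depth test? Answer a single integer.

T0:
  2·area = 96  (B↔C swapped to make it positive)
  edge (0, 14)→(0, 2): d=(0,-12) top-left  bias=+0
  edge (0, 2)→(8, 16): d=(8,14) right/bottom  bias=-1
  edge (8, 16)→(0, 14): d=(-8,-2) top-left  bias=+0
    (0,2)@(1, 5): e=[12,10,74] → #
    (1,2)@(3, 5): e=[36,-18,78] → ·
    (0,3)@(1, 7): e=[12,26,58] → #
    (1,3)@(3, 7): e=[36,-2,62] → ·
    (0,4)@(1, 9): e=[12,42,42] → #
    (1,4)@(3, 9): e=[36,14,46] → #
    (2,4)@(5, 9): e=[60,-14,50] → ·
    (0,5)@(1, 11): e=[12,58,26] → #
    (2,5)@(5, 11): e=[60,2,34] → #
    (3,5)@(7, 11): e=[84,-26,38] → ·
    (0,6)@(1, 13): e=[12,74,10] → #
    (3,6)@(7, 13): e=[84,-10,22] → ·
  covered (12 px):
    · · · · · · ·
    · · · · · · ·
    # · · · · · ·
    # · · · · · ·
    # # · · · · ·
    # # # · · · ·
    # # # · · · ·
    · · # # · · ·
T1:
  2·area = 8
  edge (12, 12)→(14, 4): d=(2,-8) top-left  bias=+0
  edge (14, 4)→(12, 16): d=(-2,12) right/bottom  bias=-1
  edge (12, 16)→(12, 12): d=(0,-4) top-left  bias=+0
    (6,4)@(13, 9): e=[2,2,4] → #
    (6,5)@(13, 11): e=[6,-2,4] → ·
  covered (1 px):
    · · · · · · ·
    · · · · · · ·
    · · · · · · ·
    · · · · · · ·
    · · · · · · #
    · · · · · · ·
    · · · · · · ·
    · · · · · · ·
T2:
  2·area = 112
  edge (4, 0)→(12, 0): d=(8,0) top-left  bias=+0
  edge (12, 0)→(0, 14): d=(-12,14) right/bottom  bias=-1
  edge (0, 14)→(4, 0): d=(4,-14) top-left  bias=+0
    (2,0)@(5, 1): e=[8,86,18] → #
    (3,0)@(7, 1): e=[8,58,46] → #
    (4,0)@(9, 1): e=[8,30,74] → #
    (5,0)@(11, 1): e=[8,2,102] → #
    (6,0)@(13, 1): e=[8,-26,130] → ·
    (2,1)@(5, 3): e=[24,62,26] → #
    (5,1)@(11, 3): e=[24,-22,110] → ·
    (1,2)@(3, 5): e=[40,66,6] → #
    (4,2)@(9, 5): e=[40,-18,90] → ·
    (1,3)@(3, 7): e=[56,42,14] → #
    (3,3)@(7, 7): e=[56,-14,70] → ·
    (1,4)@(3, 9): e=[72,18,22] → #
  covered (14 px):
    · · # # # # ·
    · · # # # · ·
    · # # # · · ·
    · # # · · · ·
    · # · · · · ·
    # · · · · · ·
    · · · · · · ·
    · · · · · · ·
T3:
  2·area = 36  (B↔C swapped to make it positive)
  edge (12, 4)→(14, 6): d=(2,2) right/bottom  bias=-1
  edge (14, 6)→(0, 10): d=(-14,4) right/bottom  bias=-1
  edge (0, 10)→(12, 4): d=(12,-6) top-left  bias=+0
    (4,0)@(9, 1): e=[0,90,-54] → ·  [on edge]
    (5,1)@(11, 3): e=[0,54,-18] → ·  [on edge]
    (5,2)@(11, 5): e=[4,26,6] → #
    (6,2)@(13, 5): e=[0,18,18] → ·  [on edge]
    (3,3)@(7, 7): e=[16,14,6] → #
    (4,3)@(9, 7): e=[12,6,18] → #
    (5,3)@(11, 7): e=[8,-2,30] → ·
    (1,4)@(3, 9): e=[28,2,6] → #
    (2,4)@(5, 9): e=[24,-6,18] → ·
    (3,4)@(7, 9): e=[20,-14,30] → ·
    (4,4)@(9, 9): e=[16,-22,42] → ·
    (1,5)@(3, 11): e=[32,-26,30] → ·
  covered (4 px):
    · · · · · · ·
    · · · · · · ·
    · · · · · # ·
    · · · # # · ·
    · # · · · · ·
    · · · · · · ·
    · · · · · · ·
    · · · · · · ·

Answer: 31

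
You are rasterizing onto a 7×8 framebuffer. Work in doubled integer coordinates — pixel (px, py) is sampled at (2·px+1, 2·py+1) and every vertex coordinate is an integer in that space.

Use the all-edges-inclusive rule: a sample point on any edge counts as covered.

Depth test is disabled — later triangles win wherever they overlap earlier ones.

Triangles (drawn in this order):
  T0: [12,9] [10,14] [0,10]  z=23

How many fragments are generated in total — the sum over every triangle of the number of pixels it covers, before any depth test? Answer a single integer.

T0:
  2·area = 58
  edge (12, 9)→(10, 14): d=(-2,5) inclusive
  edge (10, 14)→(0, 10): d=(-10,-4) inclusive
  edge (0, 10)→(12, 9): d=(12,-1) inclusive
    (1,5)@(3, 11): e=[41,2,15] → X
    (2,5)@(5, 11): e=[31,10,17] → X
    (3,5)@(7, 11): e=[21,18,19] → X
    (4,5)@(9, 11): e=[11,26,21] → X
    (5,5)@(11, 11): e=[1,34,23] → X
    (6,5)@(13, 11): e=[-9,42,25] → .
    (1,6)@(3, 13): e=[37,-18,39] → .
    (2,6)@(5, 13): e=[27,-10,41] → .
    (3,6)@(7, 13): e=[17,-2,43] → .
    (4,6)@(9, 13): e=[7,6,45] → X
    (5,6)@(11, 13): e=[-3,14,47] → .
    (4,7)@(9, 15): e=[3,-14,69] → .
  covered (6 px):
    . . . . . . .
    . . . . . . .
    . . . . . . .
    . . . . . . .
    . . . . . . .
    . X X X X X .
    . . . . X . .
    . . . . . . .

Final: 6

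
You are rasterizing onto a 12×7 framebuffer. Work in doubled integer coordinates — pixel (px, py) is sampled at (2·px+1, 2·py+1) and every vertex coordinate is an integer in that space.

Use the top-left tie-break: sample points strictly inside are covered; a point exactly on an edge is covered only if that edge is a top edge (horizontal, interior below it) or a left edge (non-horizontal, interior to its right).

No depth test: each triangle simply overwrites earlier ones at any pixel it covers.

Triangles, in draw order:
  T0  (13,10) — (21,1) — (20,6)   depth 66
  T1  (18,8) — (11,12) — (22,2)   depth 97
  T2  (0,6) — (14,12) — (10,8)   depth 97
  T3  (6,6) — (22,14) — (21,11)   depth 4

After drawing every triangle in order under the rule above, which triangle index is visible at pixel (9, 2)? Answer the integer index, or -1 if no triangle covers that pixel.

T0:
  2·area = 31
  edge (13, 10)→(21, 1): d=(8,-9) top-left  bias=+0
  edge (21, 1)→(20, 6): d=(-1,5) right/bottom  bias=-1
  edge (20, 6)→(13, 10): d=(-7,4) right/bottom  bias=-1
    (10,0)@(21, 1): e=[0,0,31] → ·  [on edge]
    (9,2)@(19, 5): e=[14,6,11] → █
    (10,2)@(21, 5): e=[32,-4,3] → ·
    (8,3)@(17, 7): e=[12,14,5] → █
    (9,3)@(19, 7): e=[30,4,-3] → ·
    (8,4)@(17, 9): e=[28,12,-9] → ·
    (9,5)@(19, 11): e=[62,0,-31] → ·  [on edge]
  covered (2 px):
    · · · · · · · · · · · ·
    · · · · · · · · · · · ·
    · · · · · · · · · █ · ·
    · · · · · · · · █ · · ·
    · · · · · · · · · · · ·
    · · · · · · · · · · · ·
    · · · · · · · · · · · ·
T1:
  2·area = 26
  edge (18, 8)→(11, 12): d=(-7,4) right/bottom  bias=-1
  edge (11, 12)→(22, 2): d=(11,-10) top-left  bias=+0
  edge (22, 2)→(18, 8): d=(-4,6) right/bottom  bias=-1
    (10,1)@(21, 3): e=[23,1,2] → █
    (11,1)@(23, 3): e=[15,21,-10] → ·
    (9,2)@(19, 5): e=[17,3,6] → █
    (10,2)@(21, 5): e=[9,23,-6] → ·
    (8,3)@(17, 7): e=[11,5,10] → █
    (9,3)@(19, 7): e=[3,25,-2] → ·
    (7,4)@(15, 9): e=[5,7,14] → █
    (8,4)@(17, 9): e=[-3,27,2] → ·
    (7,5)@(15, 11): e=[-9,29,6] → ·
  covered (4 px):
    · · · · · · · · · · · ·
    · · · · · · · · · · █ ·
    · · · · · · · · · █ · ·
    · · · · · · · · █ · · ·
    · · · · · · · █ · · · ·
    · · · · · · · · · · · ·
    · · · · · · · · · · · ·
T2:
  2·area = 32  (B↔C swapped to make it positive)
  edge (0, 6)→(10, 8): d=(10,2) right/bottom  bias=-1
  edge (10, 8)→(14, 12): d=(4,4) right/bottom  bias=-1
  edge (14, 12)→(0, 6): d=(-14,-6) top-left  bias=+0
    (1,0)@(3, 1): e=[-56,0,88] → ·  [on edge]
    (2,1)@(5, 3): e=[-40,0,72] → ·  [on edge]
    (3,2)@(7, 5): e=[-24,0,56] → ·  [on edge]
    (1,3)@(3, 7): e=[4,24,4] → █
    (2,3)@(5, 7): e=[0,16,16] → ·  [on edge]
    (4,3)@(9, 7): e=[-8,0,40] → ·  [on edge]
    (1,4)@(3, 9): e=[24,32,-24] → ·
    (3,4)@(7, 9): e=[16,16,0] → █  [on edge]
    (4,4)@(9, 9): e=[12,8,12] → █
    (5,4)@(11, 9): e=[8,0,24] → ·  [on edge]
    (7,4)@(15, 9): e=[0,-16,48] → ·  [on edge]
    (3,5)@(7, 11): e=[36,24,-28] → ·
    (6,5)@(13, 11): e=[24,0,8] → ·  [on edge]
    (7,6)@(15, 13): e=[40,0,-8] → ·  [on edge]
  covered (3 px):
    · · · · · · · · · · · ·
    · · · · · · · · · · · ·
    · · · · · · · · · · · ·
    · █ · · · · · · · · · ·
    · · · █ █ · · · · · · ·
    · · · · · · · · · · · ·
    · · · · · · · · · · · ·
T3:
  2·area = 40  (B↔C swapped to make it positive)
  edge (6, 6)→(21, 11): d=(15,5) right/bottom  bias=-1
  edge (21, 11)→(22, 14): d=(1,3) right/bottom  bias=-1
  edge (22, 14)→(6, 6): d=(-16,-8) top-left  bias=+0
    (1,2)@(3, 5): e=[0,48,-8] → ·  [on edge]
    (9,2)@(19, 5): e=[-80,0,120] → ·  [on edge]
    (4,3)@(9, 7): e=[0,32,8] → ·  [on edge]
    (6,4)@(13, 9): e=[10,22,8] → █
    (7,4)@(15, 9): e=[0,16,24] → ·  [on edge]
    (6,5)@(13, 11): e=[40,24,-24] → ·
    (8,5)@(17, 11): e=[20,12,8] → █
    (9,5)@(19, 11): e=[10,6,24] → █
    (10,5)@(21, 11): e=[0,0,40] → ·  [on edge]
    (8,6)@(17, 13): e=[50,14,-24] → ·
    (9,6)@(19, 13): e=[40,8,-8] → ·
    (10,6)@(21, 13): e=[30,2,8] → █
  covered (4 px):
    · · · · · · · · · · · ·
    · · · · · · · · · · · ·
    · · · · · · · · · · · ·
    · · · · · · · · · · · ·
    · · · · · · █ · · · · ·
    · · · · · · · · █ █ · ·
    · · · · · · · · · · █ ·

Z-buffer (winner per pixel, '.' = empty):
  . . . . . . . . . . . .
  . . . . . . . . . . 1 .
  . . . . . . . . . 1 . .
  . 2 . . . . . . 1 . . .
  . . . 2 2 . 3 1 . . . .
  . . . . . . . . 3 3 . .
  . . . . . . . . . . 3 .

Answer: 1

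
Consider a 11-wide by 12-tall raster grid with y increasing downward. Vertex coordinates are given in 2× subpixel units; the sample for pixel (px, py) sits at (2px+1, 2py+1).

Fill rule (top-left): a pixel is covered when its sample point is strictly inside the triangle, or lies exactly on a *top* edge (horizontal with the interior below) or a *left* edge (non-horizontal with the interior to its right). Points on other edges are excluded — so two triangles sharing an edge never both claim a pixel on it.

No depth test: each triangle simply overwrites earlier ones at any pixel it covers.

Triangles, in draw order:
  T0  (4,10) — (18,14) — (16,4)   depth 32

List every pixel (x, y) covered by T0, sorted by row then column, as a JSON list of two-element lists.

T0:
  2·area = 132  (B↔C swapped to make it positive)
  edge (4, 10)→(16, 4): d=(12,-6) top-left  bias=+0
  edge (16, 4)→(18, 14): d=(2,10) right/bottom  bias=-1
  edge (18, 14)→(4, 10): d=(-14,-4) top-left  bias=+0
    (7,2)@(15, 5): e=[6,12,114] → X
    (8,2)@(17, 5): e=[18,-8,122] → .
    (5,3)@(11, 7): e=[6,56,70] → X
    (6,3)@(13, 7): e=[18,36,78] → X
    (8,3)@(17, 7): e=[42,-4,94] → .
    (3,4)@(7, 9): e=[6,100,26] → X
    (4,4)@(9, 9): e=[18,80,34] → X
    (8,4)@(17, 9): e=[66,0,66] → .  [on edge]
    (3,5)@(7, 11): e=[30,104,-2] → .
    (4,5)@(9, 11): e=[42,84,6] → X
    (8,5)@(17, 11): e=[90,4,38] → X
    (9,5)@(19, 11): e=[102,-16,46] → .
    (9,9)@(19, 19): e=[198,0,-66] → .  [on edge]
  covered (16 px):
    . . . . . . . . . . .
    . . . . . . . . . . .
    . . . . . . . X . . .
    . . . . . X X X . . .
    . . . X X X X X . . .
    . . . . X X X X X . .
    . . . . . . . X X . .
    . . . . . . . . . . .
    . . . . . . . . . . .
    . . . . . . . . . . .
    . . . . . . . . . . .
    . . . . . . . . . . .

Final: [[7,2],[5,3],[6,3],[7,3],[3,4],[4,4],[5,4],[6,4],[7,4],[4,5],[5,5],[6,5],[7,5],[8,5],[7,6],[8,6]]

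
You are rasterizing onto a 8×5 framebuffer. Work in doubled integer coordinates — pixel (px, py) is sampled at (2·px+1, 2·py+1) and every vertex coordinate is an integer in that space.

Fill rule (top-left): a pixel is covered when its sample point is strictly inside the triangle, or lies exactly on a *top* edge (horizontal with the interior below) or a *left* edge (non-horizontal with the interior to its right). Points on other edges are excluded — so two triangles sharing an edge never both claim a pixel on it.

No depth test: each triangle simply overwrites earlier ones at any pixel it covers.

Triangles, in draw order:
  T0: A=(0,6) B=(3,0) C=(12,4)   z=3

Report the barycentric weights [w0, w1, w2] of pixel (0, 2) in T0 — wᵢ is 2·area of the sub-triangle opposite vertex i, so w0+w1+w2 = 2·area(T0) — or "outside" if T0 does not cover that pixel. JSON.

T0:
  2·area = 66
  edge (0, 6)→(3, 0): d=(3,-6) top-left  bias=+0
  edge (3, 0)→(12, 4): d=(9,4) right/bottom  bias=-1
  edge (12, 4)→(0, 6): d=(-12,2) right/bottom  bias=-1
    (1,0)@(3, 1): e=[3,9,54] → █
    (2,0)@(5, 1): e=[15,1,50] → █
    (3,0)@(7, 1): e=[27,-7,46] → ·
    (1,1)@(3, 3): e=[9,27,30] → █
    (3,1)@(7, 3): e=[33,11,22] → █
    (4,1)@(9, 3): e=[45,3,18] → █
    (5,1)@(11, 3): e=[57,-5,14] → ·
    (0,2)@(1, 5): e=[3,53,10] → █
    (3,2)@(7, 5): e=[39,29,-2] → ·
    (4,2)@(9, 5): e=[51,21,-6] → ·
    (0,3)@(1, 7): e=[9,71,-14] → ·
    (1,3)@(3, 7): e=[21,63,-18] → ·
  covered (9 px):
    · █ █ · · · · ·
    · █ █ █ █ · · ·
    █ █ █ · · · · ·
    · · · · · · · ·
    · · · · · · · ·

Result: [53,10,3]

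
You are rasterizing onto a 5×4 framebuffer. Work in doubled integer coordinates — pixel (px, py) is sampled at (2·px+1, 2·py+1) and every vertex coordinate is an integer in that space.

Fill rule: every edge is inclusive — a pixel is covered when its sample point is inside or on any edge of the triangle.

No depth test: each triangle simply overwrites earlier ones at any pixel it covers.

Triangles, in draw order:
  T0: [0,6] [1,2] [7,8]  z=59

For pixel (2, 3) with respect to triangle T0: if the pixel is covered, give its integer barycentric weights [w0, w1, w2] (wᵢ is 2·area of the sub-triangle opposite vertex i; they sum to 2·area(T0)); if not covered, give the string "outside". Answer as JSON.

T0:
  2·area = 30
  edge (0, 6)→(1, 2): d=(1,-4) inclusive
  edge (1, 2)→(7, 8): d=(6,6) inclusive
  edge (7, 8)→(0, 6): d=(-7,-2) inclusive
    (0,1)@(1, 3): e=[1,6,23] → █
    (1,1)@(3, 3): e=[9,-6,27] → ·
    (0,2)@(1, 5): e=[3,18,9] → █
    (1,2)@(3, 5): e=[11,6,13] → █
    (2,2)@(5, 5): e=[19,-6,17] → ·
    (0,3)@(1, 7): e=[5,30,-5] → ·
    (1,3)@(3, 7): e=[13,18,-1] → ·
    (2,3)@(5, 7): e=[21,6,3] → █
    (3,3)@(7, 7): e=[29,-6,7] → ·
  covered (4 px):
    · · · · ·
    █ · · · ·
    █ █ · · ·
    · · █ · ·

Answer: [6,3,21]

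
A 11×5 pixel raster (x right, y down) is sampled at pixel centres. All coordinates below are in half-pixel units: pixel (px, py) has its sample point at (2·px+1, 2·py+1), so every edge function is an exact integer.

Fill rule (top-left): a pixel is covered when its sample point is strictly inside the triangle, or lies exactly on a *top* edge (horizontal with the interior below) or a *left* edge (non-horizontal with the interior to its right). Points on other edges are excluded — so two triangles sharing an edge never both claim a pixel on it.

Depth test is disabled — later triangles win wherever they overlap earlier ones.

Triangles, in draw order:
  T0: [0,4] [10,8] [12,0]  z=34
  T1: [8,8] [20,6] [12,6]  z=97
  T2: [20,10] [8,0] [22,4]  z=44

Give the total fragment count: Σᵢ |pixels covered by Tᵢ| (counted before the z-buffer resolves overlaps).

T0:
  2·area = 88  (B↔C swapped to make it positive)
  edge (0, 4)→(12, 0): d=(12,-4) top-left  bias=+0
  edge (12, 0)→(10, 8): d=(-2,8) right/bottom  bias=-1
  edge (10, 8)→(0, 4): d=(-10,-4) top-left  bias=+0
    (4,0)@(9, 1): e=[0,22,66] → #  [on edge]
    (5,0)@(11, 1): e=[8,6,74] → #
    (6,0)@(13, 1): e=[16,-10,82] → ·
    (1,1)@(3, 3): e=[0,66,22] → #  [on edge]
    (2,1)@(5, 3): e=[8,50,30] → #
    (3,1)@(7, 3): e=[16,34,38] → #
    (6,1)@(13, 3): e=[40,-14,62] → ·
    (1,2)@(3, 5): e=[24,62,2] → #
    (5,2)@(11, 5): e=[56,-2,34] → ·
    (1,3)@(3, 7): e=[48,58,-18] → ·
    (2,3)@(5, 7): e=[56,42,-10] → ·
    (3,3)@(7, 7): e=[64,26,-2] → ·
  covered (12 px):
    · · · · # # · · · · ·
    · # # # # # · · · · ·
    · # # # # · · · · · ·
    · · · · # · · · · · ·
    · · · · · · · · · · ·
T1:
  2·area = 16  (B↔C swapped to make it positive)
  edge (8, 8)→(12, 6): d=(4,-2) top-left  bias=+0
  edge (12, 6)→(20, 6): d=(8,0) top-left  bias=+0
  edge (20, 6)→(8, 8): d=(-12,2) right/bottom  bias=-1
    (5,3)@(11, 7): e=[2,8,6] → #
    (6,3)@(13, 7): e=[6,8,2] → #
    (7,3)@(15, 7): e=[10,8,-2] → ·
    (5,4)@(11, 9): e=[10,24,-18] → ·
    (6,4)@(13, 9): e=[14,24,-22] → ·
  covered (2 px):
    · · · · · · · · · · ·
    · · · · · · · · · · ·
    · · · · · · · · · · ·
    · · · · · # # · · · ·
    · · · · · · · · · · ·
T2:
  2·area = 92
  edge (20, 10)→(8, 0): d=(-12,-10) top-left  bias=+0
  edge (8, 0)→(22, 4): d=(14,4) right/bottom  bias=-1
  edge (22, 4)→(20, 10): d=(-2,6) right/bottom  bias=-1
    (5,0)@(11, 1): e=[18,2,72] → #
    (6,0)@(13, 1): e=[38,-6,60] → ·
    (5,1)@(11, 3): e=[-6,30,68] → ·
    (6,1)@(13, 3): e=[14,22,56] → #
    (7,1)@(15, 3): e=[34,14,44] → #
    (8,1)@(17, 3): e=[54,6,32] → #
    (9,1)@(19, 3): e=[74,-2,20] → ·
    (6,2)@(13, 5): e=[-10,50,52] → ·
    (7,2)@(15, 5): e=[10,42,40] → #
    (9,2)@(19, 5): e=[50,26,16] → #
    (10,2)@(21, 5): e=[70,18,4] → #
    (7,3)@(15, 7): e=[-14,70,36] → ·
    (10,3)@(21, 7): e=[46,46,0] → ·  [on edge]
  covered (11 px):
    · · · · · # · · · · ·
    · · · · · · # # # · ·
    · · · · · · · # # # #
    · · · · · · · · # # ·
    · · · · · · · · · # ·

Final: 25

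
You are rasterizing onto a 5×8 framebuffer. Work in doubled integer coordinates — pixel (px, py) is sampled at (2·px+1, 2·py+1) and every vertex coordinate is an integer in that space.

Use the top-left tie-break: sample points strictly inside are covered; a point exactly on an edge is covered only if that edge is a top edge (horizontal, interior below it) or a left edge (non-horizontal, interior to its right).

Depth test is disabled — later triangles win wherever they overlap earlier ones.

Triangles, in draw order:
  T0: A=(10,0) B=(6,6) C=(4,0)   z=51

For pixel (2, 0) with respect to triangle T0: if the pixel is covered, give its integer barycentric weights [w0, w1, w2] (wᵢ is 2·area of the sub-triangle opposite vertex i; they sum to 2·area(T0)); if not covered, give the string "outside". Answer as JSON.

T0:
  2·area = 36
  edge (10, 0)→(6, 6): d=(-4,6) right/bottom  bias=-1
  edge (6, 6)→(4, 0): d=(-2,-6) top-left  bias=+0
  edge (4, 0)→(10, 0): d=(6,0) top-left  bias=+0
    (2,0)@(5, 1): e=[26,4,6] → X
    (3,0)@(7, 1): e=[14,16,6] → X
    (4,0)@(9, 1): e=[2,28,6] → X
    (2,1)@(5, 3): e=[18,0,18] → X  [on edge]
    (4,1)@(9, 3): e=[-6,24,18] → .
    (2,2)@(5, 5): e=[10,-4,30] → .
    (3,2)@(7, 5): e=[-2,8,30] → .
    (3,4)@(7, 9): e=[-18,0,54] → .  [on edge]
    (4,7)@(9, 15): e=[-54,0,90] → .  [on edge]
  covered (5 px):
    . . X X X
    . . X X .
    . . . . .
    . . . . .
    . . . . .
    . . . . .
    . . . . .
    . . . . .

Result: [4,6,26]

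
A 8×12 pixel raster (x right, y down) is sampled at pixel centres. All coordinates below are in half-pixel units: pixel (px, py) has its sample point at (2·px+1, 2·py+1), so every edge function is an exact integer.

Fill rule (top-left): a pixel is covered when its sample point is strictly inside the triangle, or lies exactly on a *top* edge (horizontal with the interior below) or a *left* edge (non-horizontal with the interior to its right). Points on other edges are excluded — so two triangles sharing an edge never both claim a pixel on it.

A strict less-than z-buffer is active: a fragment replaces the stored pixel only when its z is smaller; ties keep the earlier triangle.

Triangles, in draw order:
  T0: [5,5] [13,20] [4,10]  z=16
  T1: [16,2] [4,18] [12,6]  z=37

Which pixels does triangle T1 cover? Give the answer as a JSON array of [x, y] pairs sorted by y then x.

T0:
  2·area = 55
  edge (5, 5)→(13, 20): d=(8,15) right/bottom  bias=-1
  edge (13, 20)→(4, 10): d=(-9,-10) top-left  bias=+0
  edge (4, 10)→(5, 5): d=(1,-5) top-left  bias=+0
    (2,2)@(5, 5): e=[0,55,0] → .  [on edge]
    (2,3)@(5, 7): e=[16,37,2] → X
    (3,3)@(7, 7): e=[-14,57,12] → .
    (2,4)@(5, 9): e=[32,19,4] → X
    (3,4)@(7, 9): e=[2,39,14] → X
    (4,4)@(9, 9): e=[-28,59,24] → .
    (2,5)@(5, 11): e=[48,1,6] → X
    (4,5)@(9, 11): e=[-12,41,26] → .
    (2,6)@(5, 13): e=[64,-17,8] → .
    (3,6)@(7, 13): e=[34,3,18] → X
    (4,6)@(9, 13): e=[4,23,28] → X
    (5,6)@(11, 13): e=[-26,43,38] → .
    (1,7)@(3, 15): e=[110,-55,0] → .  [on edge]
  covered (9 px):
    . . . . . . . .
    . . . . . . . .
    . . . . . . . .
    . . X . . . . .
    . . X X . . . .
    . . X X . . . .
    . . . X X . . .
    . . . . X . . .
    . . . . . X . .
    . . . . . . . .
    . . . . . . . .
    . . . . . . . .
T1:
  2·area = 16
  edge (16, 2)→(4, 18): d=(-12,16) right/bottom  bias=-1
  edge (4, 18)→(12, 6): d=(8,-12) top-left  bias=+0
  edge (12, 6)→(16, 2): d=(4,-4) top-left  bias=+0
    (7,1)@(15, 3): e=[4,12,0] → X  [on edge]
    (6,2)@(13, 5): e=[12,4,0] → X  [on edge]
    (7,2)@(15, 5): e=[-20,28,8] → .
    (5,3)@(11, 7): e=[20,-4,0] → .  [on edge]
    (6,3)@(13, 7): e=[-12,20,8] → .
    (4,4)@(9, 9): e=[28,-12,0] → .  [on edge]
    (3,5)@(7, 11): e=[36,-20,0] → .  [on edge]
    (4,5)@(9, 11): e=[4,4,8] → X
    (5,5)@(11, 11): e=[-28,28,16] → .
    (2,6)@(5, 13): e=[44,-28,0] → .  [on edge]
    (4,6)@(9, 13): e=[-20,20,16] → .
    (1,7)@(3, 15): e=[52,-36,0] → .  [on edge]
    (0,8)@(1, 17): e=[60,-44,0] → .  [on edge]
  covered (3 px):
    . . . . . . . .
    . . . . . . . X
    . . . . . . X .
    . . . . . . . .
    . . . . . . . .
    . . . . X . . .
    . . . . . . . .
    . . . . . . . .
    . . . . . . . .
    . . . . . . . .
    . . . . . . . .
    . . . . . . . .

Final: [[7,1],[6,2],[4,5]]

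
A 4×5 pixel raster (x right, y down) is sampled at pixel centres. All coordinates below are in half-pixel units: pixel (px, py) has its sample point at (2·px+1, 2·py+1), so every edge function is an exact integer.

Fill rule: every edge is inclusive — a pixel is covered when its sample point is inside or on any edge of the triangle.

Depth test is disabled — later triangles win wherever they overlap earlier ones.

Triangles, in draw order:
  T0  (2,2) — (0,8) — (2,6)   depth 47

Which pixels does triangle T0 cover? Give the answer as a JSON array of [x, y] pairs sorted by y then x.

T0:
  2·area = 8  (B↔C swapped to make it positive)
  edge (2, 2)→(2, 6): d=(0,4) inclusive
  edge (2, 6)→(0, 8): d=(-2,2) inclusive
  edge (0, 8)→(2, 2): d=(2,-6) inclusive
    (3,0)@(7, 1): e=[-20,0,28] → ·  [on edge]
    (2,1)@(5, 3): e=[-12,0,20] → ·  [on edge]
    (0,2)@(1, 5): e=[4,4,0] → █  [on edge]
    (1,2)@(3, 5): e=[-4,0,12] → ·  [on edge]
    (0,3)@(1, 7): e=[4,0,4] → █  [on edge]
    (1,3)@(3, 7): e=[-4,-4,16] → ·
    (0,4)@(1, 9): e=[4,-4,8] → ·
  covered (2 px):
    · · · ·
    · · · ·
    █ · · ·
    █ · · ·
    · · · ·

Final: [[0,2],[0,3]]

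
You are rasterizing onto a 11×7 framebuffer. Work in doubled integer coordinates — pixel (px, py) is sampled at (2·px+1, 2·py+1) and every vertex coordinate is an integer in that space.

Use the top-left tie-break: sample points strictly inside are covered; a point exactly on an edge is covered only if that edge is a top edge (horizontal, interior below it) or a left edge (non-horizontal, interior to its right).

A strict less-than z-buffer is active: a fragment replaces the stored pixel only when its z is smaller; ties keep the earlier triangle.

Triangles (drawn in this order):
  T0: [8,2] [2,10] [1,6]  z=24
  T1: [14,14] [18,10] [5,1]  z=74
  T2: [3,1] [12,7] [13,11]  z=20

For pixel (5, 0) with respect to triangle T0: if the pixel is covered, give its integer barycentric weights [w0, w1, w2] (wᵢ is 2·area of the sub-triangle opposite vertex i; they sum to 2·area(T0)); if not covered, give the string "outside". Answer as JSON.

T0:
  2·area = 32
  edge (8, 2)→(2, 10): d=(-6,8) right/bottom  bias=-1
  edge (2, 10)→(1, 6): d=(-1,-4) top-left  bias=+0
  edge (1, 6)→(8, 2): d=(7,-4) top-left  bias=+0
    (3,1)@(7, 3): e=[2,27,3] → X
    (4,1)@(9, 3): e=[-14,35,11] → .
    (1,2)@(3, 5): e=[22,9,1] → X
    (2,2)@(5, 5): e=[6,17,9] → X
    (3,2)@(7, 5): e=[-10,25,17] → .
    (1,3)@(3, 7): e=[10,7,15] → X
    (2,3)@(5, 7): e=[-6,15,23] → .
    (1,4)@(3, 9): e=[-2,5,29] → .
  covered (4 px):
    . . . . . . . . . . .
    . . . X . . . . . . .
    . X X . . . . . . . .
    . X . . . . . . . . .
    . . . . . . . . . . .
    . . . . . . . . . . .
    . . . . . . . . . . .
T1:
  2·area = 88  (B↔C swapped to make it positive)
  edge (14, 14)→(5, 1): d=(-9,-13) top-left  bias=+0
  edge (5, 1)→(18, 10): d=(13,9) right/bottom  bias=-1
  edge (18, 10)→(14, 14): d=(-4,4) right/bottom  bias=-1
    (2,0)@(5, 1): e=[0,0,88] → .  [on edge]
    (3,1)@(7, 3): e=[8,8,72] → X
    (4,1)@(9, 3): e=[34,-10,64] → .
    (3,2)@(7, 5): e=[-10,34,64] → .
    (4,2)@(9, 5): e=[16,16,56] → X
    (5,2)@(11, 5): e=[42,-2,48] → .
    (4,3)@(9, 7): e=[-2,42,48] → .
    (5,3)@(11, 7): e=[24,24,40] → X
    (6,3)@(13, 7): e=[50,6,32] → X
    (7,3)@(15, 7): e=[76,-12,24] → .
    (10,3)@(21, 7): e=[154,-66,0] → .  [on edge]
    (5,4)@(11, 9): e=[6,50,32] → X
    (9,4)@(19, 9): e=[110,-22,0] → .  [on edge]
    (8,5)@(17, 11): e=[66,22,0] → .  [on edge]
    (7,6)@(15, 13): e=[22,66,0] → .  [on edge]
  covered (9 px):
    . . . . . . . . . . .
    . . . X . . . . . . .
    . . . . X . . . . . .
    . . . . . X X . . . .
    . . . . . X X X . . .
    . . . . . . X X . . .
    . . . . . . . . . . .
T2:
  2·area = 30
  edge (3, 1)→(12, 7): d=(9,6) right/bottom  bias=-1
  edge (12, 7)→(13, 11): d=(1,4) right/bottom  bias=-1
  edge (13, 11)→(3, 1): d=(-10,-10) top-left  bias=+0
    (1,0)@(3, 1): e=[0,30,0] → .  [on edge]
    (2,1)@(5, 3): e=[6,24,0] → X  [on edge]
    (3,1)@(7, 3): e=[-6,16,20] → .
    (5,1)@(11, 3): e=[-30,0,60] → .  [on edge]
    (2,2)@(5, 5): e=[24,26,-20] → .
    (3,2)@(7, 5): e=[12,18,0] → X  [on edge]
    (4,2)@(9, 5): e=[0,10,20] → .  [on edge]
    (3,3)@(7, 7): e=[30,20,-20] → .
    (4,3)@(9, 7): e=[18,12,0] → X  [on edge]
    (5,3)@(11, 7): e=[6,4,20] → X
    (6,3)@(13, 7): e=[-6,-4,40] → .
    (4,4)@(9, 9): e=[36,14,-20] → .
    (5,4)@(11, 9): e=[24,6,0] → X  [on edge]
    (7,4)@(15, 9): e=[0,-10,40] → .  [on edge]
    (6,5)@(13, 11): e=[30,0,0] → .  [on edge]
    (7,6)@(15, 13): e=[36,-6,0] → .  [on edge]
    (10,6)@(21, 13): e=[0,-30,60] → .  [on edge]
  covered (5 px):
    . . . . . . . . . . .
    . . X . . . . . . . .
    . . . X . . . . . . .
    . . . . X X . . . . .
    . . . . . X . . . . .
    . . . . . . . . . . .
    . . . . . . . . . . .

Answer: "outside"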